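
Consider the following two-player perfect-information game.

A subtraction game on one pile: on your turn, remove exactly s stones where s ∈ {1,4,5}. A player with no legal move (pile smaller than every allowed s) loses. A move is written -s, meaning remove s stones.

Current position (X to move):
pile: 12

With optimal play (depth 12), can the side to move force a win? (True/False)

ply 1, X at 12 | -1=-1→11; -4=+1→8*; -5=-1→7
ply 2, O at 8 | -1=-1→7*; -4=-1→4; -5=-1→3
ply 3, X at 7 | -1=-1→6; -4=-1→3; -5=+1→2*
ply 4, O at 2 | -1=-1→1*
ply 5, X at 1 | -1=+1→0*
ply 6: 0 is terminal -1 (O); from 12 depth 12

X winning at [12]: True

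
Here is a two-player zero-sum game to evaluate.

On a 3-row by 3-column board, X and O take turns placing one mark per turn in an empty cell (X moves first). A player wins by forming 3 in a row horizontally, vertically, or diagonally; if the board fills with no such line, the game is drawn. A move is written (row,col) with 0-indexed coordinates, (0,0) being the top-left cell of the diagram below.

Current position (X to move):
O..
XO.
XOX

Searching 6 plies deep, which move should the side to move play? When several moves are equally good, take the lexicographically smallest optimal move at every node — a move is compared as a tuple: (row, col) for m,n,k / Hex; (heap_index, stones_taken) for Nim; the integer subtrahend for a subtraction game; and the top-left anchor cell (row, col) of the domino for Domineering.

X's best at [O../XO./XOX]: (0,1)

p1 X@[O../XO./XOX]: (0,1)[OX./XO./XOX]+0* (0,2)[O.X/XO./XOX]-1 (1,2)[O../XOX/XOX]-1
p2 O@[OX./XO./XOX]: (0,2)[OXO/XO./XOX]+0* (1,2)[OX./XOO/XOX]+0
p3 X@[OXO/XO./XOX]: (1,2)[OXO/XOX/XOX]+0*
p4 O@[OXO/XOX/XOX] terminal +0; root [O../XO./XOX] d6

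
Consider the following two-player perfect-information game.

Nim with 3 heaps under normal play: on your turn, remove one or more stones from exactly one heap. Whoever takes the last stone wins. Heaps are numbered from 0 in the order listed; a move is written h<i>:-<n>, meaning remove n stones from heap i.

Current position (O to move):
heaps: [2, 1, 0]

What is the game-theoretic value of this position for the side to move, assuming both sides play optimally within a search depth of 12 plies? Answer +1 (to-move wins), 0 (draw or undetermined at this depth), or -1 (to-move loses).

p1 O@[(2,1,0)]: h0:-1[(1,1,0)]+1* h0:-2[(0,1,0)]-1 h1:-1[(2,0,0)]-1
p2 X@[(1,1,0)]: h0:-1[(0,1,0)]-1* h1:-1[(1,0,0)]-1
p3 O@[(0,1,0)]: h1:-1[(0,0,0)]+1*
p4 X@[(0,0,0)] terminal -1; root [(2,1,0)] d12

value((2,1,0), O) = +1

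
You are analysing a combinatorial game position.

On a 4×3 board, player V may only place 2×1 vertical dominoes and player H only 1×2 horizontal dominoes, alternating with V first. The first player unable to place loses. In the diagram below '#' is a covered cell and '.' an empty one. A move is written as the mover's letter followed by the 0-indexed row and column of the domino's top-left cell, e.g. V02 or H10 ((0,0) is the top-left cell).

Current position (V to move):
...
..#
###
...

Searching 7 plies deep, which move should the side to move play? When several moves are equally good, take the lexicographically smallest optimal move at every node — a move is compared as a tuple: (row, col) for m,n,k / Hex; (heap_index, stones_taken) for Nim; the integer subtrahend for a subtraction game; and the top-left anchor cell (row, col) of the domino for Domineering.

p1 V@[.../..#/###/...]: V00[#../#.#/###/...]-1 V01[.#./.##/###/...]+1*
p2 H@[.#./.##/###/...]: H30[.#./.##/###/##.]-1* H31[.#./.##/###/.##]-1
p3 V@[.#./.##/###/##.]: V00[##./###/###/##.]+1*
p4 H@[##./###/###/##.] terminal -1; root [.../..#/###/...] d7

V's best at [.../..#/###/...]: V01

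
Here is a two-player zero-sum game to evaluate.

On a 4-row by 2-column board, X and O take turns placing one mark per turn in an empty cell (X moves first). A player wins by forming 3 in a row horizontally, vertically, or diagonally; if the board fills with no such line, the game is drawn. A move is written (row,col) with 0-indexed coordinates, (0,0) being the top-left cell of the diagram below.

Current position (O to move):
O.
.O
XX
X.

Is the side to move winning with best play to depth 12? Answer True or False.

O winning at [O./.O/XX/X.]: False

[O./.O/XX/X.] O move#1: (0,1):-1/OO/.O/XX/X., (1,0):+0/O./OO/XX/X.*, (3,1):-1/O./.O/XX/XO
[O./OO/XX/X.] X move#2: (0,1):+0/OX/OO/XX/X.*, (3,1):+0/O./OO/XX/XX
[OX/OO/XX/X.] O move#3: (3,1):+0/OX/OO/XX/XO*
[OX/OO/XX/XO] end (terminal +0, X#4); searched O./.O/XX/X. to 12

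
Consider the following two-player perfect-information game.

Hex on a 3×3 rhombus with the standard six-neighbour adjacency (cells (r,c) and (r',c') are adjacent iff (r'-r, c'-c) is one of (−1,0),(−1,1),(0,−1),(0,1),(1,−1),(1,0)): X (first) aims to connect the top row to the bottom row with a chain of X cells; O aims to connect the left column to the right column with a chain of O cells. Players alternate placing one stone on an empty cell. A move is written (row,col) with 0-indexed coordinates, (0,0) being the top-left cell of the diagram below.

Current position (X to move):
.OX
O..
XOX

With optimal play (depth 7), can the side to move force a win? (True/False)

p1 X@[.OX/O../XOX]: (0,0)[XOX/O../XOX]+1* (1,1)[.OX/OX./XOX]+1 (1,2)[.OX/O.X/XOX]+1
p2 O@[XOX/O../XOX]: (1,1)[XOX/OO./XOX]-1* (1,2)[XOX/O.O/XOX]-1
p3 X@[XOX/OO./XOX]: (1,2)[XOX/OOX/XOX]+1*
p4 O@[XOX/OOX/XOX] terminal -1; root [.OX/O../XOX] d7

X winning at [.OX/O../XOX]: True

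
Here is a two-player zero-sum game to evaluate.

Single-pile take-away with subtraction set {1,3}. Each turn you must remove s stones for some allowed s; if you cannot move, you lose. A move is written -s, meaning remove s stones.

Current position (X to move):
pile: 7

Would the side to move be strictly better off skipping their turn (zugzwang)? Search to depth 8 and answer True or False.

zugzwang(7, X) = False

ply 1, X at 7 | -1=+1→6*; -3=+1→4
ply 2, O at 6 | -1=-1→5*; -3=-1→3
ply 3, X at 5 | -1=+1→4*; -3=+1→2
ply 4, O at 4 | -1=-1→3*; -3=-1→1
ply 5, X at 3 | -1=+1→2*; -3=+1→0
ply 6, O at 2 | -1=-1→1*
ply 7, X at 1 | -1=+1→0*
ply 8: 0 is terminal -1 (O); from 7 depth 8
suppose X passes — search the same position with O to move:
pass> ply 1, O at 7 | -1=+1→6*; -3=+1→4
pass> ply 2, X at 6 | -1=-1→5*; -3=-1→3
pass> ply 3, O at 5 | -1=+1→4*; -3=+1→2
pass> ply 4, X at 4 | -1=-1→3*; -3=-1→1
pass> ply 5, O at 3 | -1=+1→2*; -3=+1→0
pass> ply 6, X at 2 | -1=-1→1*
pass> ply 7, O at 1 | -1=+1→0*
pass> ply 8: 0 is terminal -1 (X); from 7 depth 8
for X: play +1, pass -1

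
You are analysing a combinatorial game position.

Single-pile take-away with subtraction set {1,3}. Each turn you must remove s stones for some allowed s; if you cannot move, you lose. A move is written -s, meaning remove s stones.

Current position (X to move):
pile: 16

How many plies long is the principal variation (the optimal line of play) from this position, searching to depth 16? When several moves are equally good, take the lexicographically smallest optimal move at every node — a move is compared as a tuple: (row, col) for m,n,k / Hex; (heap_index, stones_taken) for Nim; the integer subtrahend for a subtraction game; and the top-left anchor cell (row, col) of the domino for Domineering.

PV length from [16]: 16 plies

ply 1, X at 16 | -1=-1→15*; -3=-1→13
ply 2, O at 15 | -1=+1→14*; -3=+1→12
ply 3, X at 14 | -1=-1→13*; -3=-1→11
ply 4, O at 13 | -1=+1→12*; -3=+1→10
ply 5, X at 12 | -1=-1→11*; -3=-1→9
ply 6, O at 11 | -1=+1→10*; -3=+1→8
ply 7, X at 10 | -1=-1→9*; -3=-1→7
ply 8, O at 9 | -1=+1→8*; -3=+1→6
ply 9, X at 8 | -1=-1→7*; -3=-1→5
ply 10, O at 7 | -1=+1→6*; -3=+1→4
ply 11, X at 6 | -1=-1→5*; -3=-1→3
ply 12, O at 5 | -1=+1→4*; -3=+1→2
ply 13, X at 4 | -1=-1→3*; -3=-1→1
ply 14, O at 3 | -1=+1→2*; -3=+1→0
ply 15, X at 2 | -1=-1→1*
ply 16, O at 1 | -1=+1→0*
ply 17: 0 is terminal -1 (X); from 16 depth 16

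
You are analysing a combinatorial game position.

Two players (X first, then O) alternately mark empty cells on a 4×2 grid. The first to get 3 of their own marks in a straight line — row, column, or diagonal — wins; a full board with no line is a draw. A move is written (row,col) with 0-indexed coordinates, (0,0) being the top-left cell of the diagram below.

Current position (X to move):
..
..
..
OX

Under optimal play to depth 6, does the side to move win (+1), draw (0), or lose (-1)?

value(../../../OX, X) = 0

p1 X@[../../../OX]: (0,0)[X./../../OX]+0* (0,1)[.X/../../OX]+0 (1,0)[../X./../OX]+0 (1,1)[../.X/../OX]+0 (2,0)[../../X./OX]+0 (2,1)[../../.X/OX]+0
p2 O@[X./../../OX]: (0,1)[XO/../../OX]+0* (1,0)[X./O./../OX]+0 (1,1)[X./.O/../OX]+0 (2,0)[X./../O./OX]+0 (2,1)[X./../.O/OX]+0
p3 X@[XO/../../OX]: (1,0)[XO/X./../OX]+0* (1,1)[XO/.X/../OX]+0 (2,0)[XO/../X./OX]+0 (2,1)[XO/../.X/OX]+0
p4 O@[XO/X./../OX]: (1,1)[XO/XO/../OX]-1 (2,0)[XO/X./O./OX]+0* (2,1)[XO/X./.O/OX]-1
p5 X@[XO/X./O./OX]: (1,1)[XO/XX/O./OX]+0* (2,1)[XO/X./OX/OX]+0
p6 O@[XO/XX/O./OX]: (2,1)[XO/XX/OO/OX]+0*
p7 X@[XO/XX/OO/OX] terminal +0; root [../../../OX] d6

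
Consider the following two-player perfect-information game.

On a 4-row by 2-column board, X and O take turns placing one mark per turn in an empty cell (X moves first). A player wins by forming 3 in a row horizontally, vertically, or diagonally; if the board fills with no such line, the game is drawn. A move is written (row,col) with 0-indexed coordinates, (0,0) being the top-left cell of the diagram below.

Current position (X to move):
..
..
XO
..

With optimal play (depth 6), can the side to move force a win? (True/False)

p1 X@[../../XO/..]: (0,0)[X./../XO/..]+0 (0,1)[.X/../XO/..]+0 (1,0)[../X./XO/..]+1* (1,1)[../.X/XO/..]+0 (3,0)[../../XO/X.]+0 (3,1)[../../XO/.X]+0
p2 O@[../X./XO/..]: (0,0)[O./X./XO/..]-1* (0,1)[.O/X./XO/..]-1 (1,1)[../XO/XO/..]-1 (3,0)[../X./XO/O.]-1 (3,1)[../X./XO/.O]-1
p3 X@[O./X./XO/..]: (0,1)[OX/X./XO/..]+0 (1,1)[O./XX/XO/..]+0 (3,0)[O./X./XO/X.]+1* (3,1)[O./X./XO/.X]+0
p4 O@[O./X./XO/X.] terminal -1; root [../../XO/..] d6

X winning at [../../XO/..]: True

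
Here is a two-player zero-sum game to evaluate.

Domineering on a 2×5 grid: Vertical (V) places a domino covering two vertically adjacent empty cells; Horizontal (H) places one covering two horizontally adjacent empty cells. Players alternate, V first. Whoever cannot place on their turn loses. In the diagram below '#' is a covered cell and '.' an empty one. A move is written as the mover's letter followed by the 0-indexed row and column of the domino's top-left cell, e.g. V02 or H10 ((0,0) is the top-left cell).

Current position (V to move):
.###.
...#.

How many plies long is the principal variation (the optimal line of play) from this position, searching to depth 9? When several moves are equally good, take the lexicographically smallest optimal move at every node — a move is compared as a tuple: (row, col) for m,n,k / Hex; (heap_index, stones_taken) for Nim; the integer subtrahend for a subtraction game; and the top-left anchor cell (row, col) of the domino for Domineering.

PV length from [.###./...#.]: 3 plies

p1 V@[.###./...#.]: V00[####./#..#.]+1* V04[.####/...##]-1
p2 H@[####./#..#.]: H11[####./####.]-1*
p3 V@[####./####.]: V04[#####/#####]+1*
p4 H@[#####/#####] terminal -1; root [.###./...#.] d9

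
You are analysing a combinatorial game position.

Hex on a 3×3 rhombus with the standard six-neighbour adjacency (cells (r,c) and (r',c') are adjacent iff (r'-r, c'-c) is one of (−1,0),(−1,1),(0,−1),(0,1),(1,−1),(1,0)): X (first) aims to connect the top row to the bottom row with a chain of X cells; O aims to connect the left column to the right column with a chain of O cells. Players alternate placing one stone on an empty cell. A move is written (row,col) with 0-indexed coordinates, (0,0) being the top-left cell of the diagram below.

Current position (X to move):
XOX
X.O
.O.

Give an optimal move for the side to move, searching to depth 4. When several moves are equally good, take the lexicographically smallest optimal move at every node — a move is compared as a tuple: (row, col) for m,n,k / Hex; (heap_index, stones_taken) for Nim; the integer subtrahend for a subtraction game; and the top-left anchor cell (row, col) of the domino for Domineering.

[XOX/X.O/.O.] X move#1: (1,1):-1/XOX/XXO/.O., (2,0):+1/XOX/X.O/XO.*, (2,2):-1/XOX/X.O/.OX
[XOX/X.O/XO.] end (terminal -1, O#2); searched XOX/X.O/.O. to 4

X's best at [XOX/X.O/.O.]: (2,0)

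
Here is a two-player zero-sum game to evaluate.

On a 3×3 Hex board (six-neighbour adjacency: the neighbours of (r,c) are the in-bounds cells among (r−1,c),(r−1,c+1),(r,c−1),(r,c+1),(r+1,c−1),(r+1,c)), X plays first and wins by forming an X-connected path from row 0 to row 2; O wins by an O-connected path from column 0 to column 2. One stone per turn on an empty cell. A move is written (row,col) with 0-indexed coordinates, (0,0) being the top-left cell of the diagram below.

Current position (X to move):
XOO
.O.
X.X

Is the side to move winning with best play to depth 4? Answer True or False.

X winning at [XOO/.O./X.X]: True

ply 1, X at XOO/.O./X.X | (1,0)=+1→XOO/XO./X.X*; (1,2)=-1→XOO/.OX/X.X; (2,1)=-1→XOO/.O./XXX
ply 2: XOO/XO./X.X is terminal -1 (O); from XOO/.O./X.X depth 4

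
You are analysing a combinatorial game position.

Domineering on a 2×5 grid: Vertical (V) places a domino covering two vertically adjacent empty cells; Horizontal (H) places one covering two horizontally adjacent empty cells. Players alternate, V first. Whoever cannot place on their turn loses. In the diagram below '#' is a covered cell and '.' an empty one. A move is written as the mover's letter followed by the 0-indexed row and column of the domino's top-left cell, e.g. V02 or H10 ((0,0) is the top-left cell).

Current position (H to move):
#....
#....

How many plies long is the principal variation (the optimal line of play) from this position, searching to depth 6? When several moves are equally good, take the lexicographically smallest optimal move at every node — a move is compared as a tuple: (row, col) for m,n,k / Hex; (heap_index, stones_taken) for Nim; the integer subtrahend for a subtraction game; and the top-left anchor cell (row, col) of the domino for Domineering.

PV length from [#..../#....]: 3 plies

[#..../#....] H move#1: H01:-1/###../#...., H02:+1/#.##./#....*, H03:-1/#..##/#...., H11:-1/#..../###.., H12:+1/#..../#.##., H13:-1/#..../#..##
[#.##./#....] V move#2: V01:-1/####./##...*, V04:-1/#.###/#...#
[####./##...] H move#3: H12:-1/####./####., H13:+1/####./##.##*
[####./##.##] end (terminal -1, V#4); searched #..../#.... to 6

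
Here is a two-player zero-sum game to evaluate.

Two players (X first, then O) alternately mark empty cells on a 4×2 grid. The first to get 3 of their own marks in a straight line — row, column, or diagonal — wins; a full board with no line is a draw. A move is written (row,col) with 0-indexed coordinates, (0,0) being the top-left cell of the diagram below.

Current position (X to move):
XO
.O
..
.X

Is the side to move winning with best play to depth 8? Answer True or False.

X winning at [XO/.O/../.X]: False

p1 X@[XO/.O/../.X]: (1,0)[XO/XO/../.X]-1 (2,0)[XO/.O/X./.X]-1 (2,1)[XO/.O/.X/.X]+0* (3,0)[XO/.O/../XX]-1
p2 O@[XO/.O/.X/.X]: (1,0)[XO/OO/.X/.X]+0* (2,0)[XO/.O/OX/.X]+0 (3,0)[XO/.O/.X/OX]+0
p3 X@[XO/OO/.X/.X]: (2,0)[XO/OO/XX/.X]+0* (3,0)[XO/OO/.X/XX]+0
p4 O@[XO/OO/XX/.X]: (3,0)[XO/OO/XX/OX]+0*
p5 X@[XO/OO/XX/OX] terminal +0; root [XO/.O/../.X] d8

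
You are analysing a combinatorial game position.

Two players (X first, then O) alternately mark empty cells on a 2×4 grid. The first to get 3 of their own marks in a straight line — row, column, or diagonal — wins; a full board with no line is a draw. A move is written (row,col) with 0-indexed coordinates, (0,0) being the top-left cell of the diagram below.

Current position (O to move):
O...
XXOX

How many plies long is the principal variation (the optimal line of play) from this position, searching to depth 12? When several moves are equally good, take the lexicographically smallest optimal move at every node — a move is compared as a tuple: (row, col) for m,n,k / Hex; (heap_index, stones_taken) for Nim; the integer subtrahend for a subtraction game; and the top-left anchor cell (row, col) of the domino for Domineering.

p1 O@[O.../XXOX]: (0,1)[OO../XXOX]+0* (0,2)[O.O./XXOX]+0 (0,3)[O..O/XXOX]+0
p2 X@[OO../XXOX]: (0,2)[OOX./XXOX]+0* (0,3)[OO.X/XXOX]-1
p3 O@[OOX./XXOX]: (0,3)[OOXO/XXOX]+0*
p4 X@[OOXO/XXOX] terminal +0; root [O.../XXOX] d12

PV length from [O.../XXOX]: 3 plies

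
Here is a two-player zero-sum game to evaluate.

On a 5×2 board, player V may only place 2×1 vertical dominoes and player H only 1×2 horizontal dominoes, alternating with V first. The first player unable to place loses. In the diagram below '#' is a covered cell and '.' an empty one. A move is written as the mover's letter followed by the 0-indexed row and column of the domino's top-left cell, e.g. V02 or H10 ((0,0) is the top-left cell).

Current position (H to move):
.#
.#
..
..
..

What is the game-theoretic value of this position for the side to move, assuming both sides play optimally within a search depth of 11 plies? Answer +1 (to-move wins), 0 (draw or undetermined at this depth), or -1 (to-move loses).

[.#/.#/../../..] H move#1: H20:-1/.#/.#/##/../.., H30:+1/.#/.#/../##/..*, H40:-1/.#/.#/../../##
[.#/.#/../##/..] V move#2: V00:-1/##/##/../##/..*, V10:-1/.#/##/#./##/..
[##/##/../##/..] H move#3: H20:+1/##/##/##/##/..*, H40:+1/##/##/../##/##
[##/##/##/##/..] end (terminal -1, V#4); searched .#/.#/../../.. to 11

value(.#/.#/../../.., H) = +1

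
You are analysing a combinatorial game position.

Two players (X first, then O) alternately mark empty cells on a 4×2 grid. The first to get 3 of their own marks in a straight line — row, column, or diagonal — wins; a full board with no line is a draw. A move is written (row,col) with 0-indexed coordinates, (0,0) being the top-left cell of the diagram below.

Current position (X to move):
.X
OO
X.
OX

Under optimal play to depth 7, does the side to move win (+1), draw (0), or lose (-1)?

[.X/OO/X./OX] X move#1: (0,0):+0/XX/OO/X./OX*, (2,1):+0/.X/OO/XX/OX
[XX/OO/X./OX] O move#2: (2,1):+0/XX/OO/XO/OX*
[XX/OO/XO/OX] end (terminal +0, X#3); searched .X/OO/X./OX to 7

value(.X/OO/X./OX, X) = 0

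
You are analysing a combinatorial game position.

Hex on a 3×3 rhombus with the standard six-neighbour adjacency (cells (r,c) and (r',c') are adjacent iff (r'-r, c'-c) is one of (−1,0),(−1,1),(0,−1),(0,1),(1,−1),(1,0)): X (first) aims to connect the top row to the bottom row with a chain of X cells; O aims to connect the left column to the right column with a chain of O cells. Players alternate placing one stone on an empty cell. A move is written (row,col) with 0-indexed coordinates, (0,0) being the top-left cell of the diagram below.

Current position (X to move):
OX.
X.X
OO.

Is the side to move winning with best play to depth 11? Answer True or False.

ply 1, X at OX./X.X/OO. | (0,2)=-1→OXX/X.X/OO.; (1,1)=-1→OX./XXX/OO.; (2,2)=+1→OX./X.X/OOX*
ply 2, O at OX./X.X/OOX | (0,2)=-1→OXO/X.X/OOX*; (1,1)=-1→OX./XOX/OOX
ply 3, X at OXO/X.X/OOX | (1,1)=+1→OXO/XXX/OOX*
ply 4: OXO/XXX/OOX is terminal -1 (O); from OX./X.X/OO. depth 11

X winning at [OX./X.X/OO.]: True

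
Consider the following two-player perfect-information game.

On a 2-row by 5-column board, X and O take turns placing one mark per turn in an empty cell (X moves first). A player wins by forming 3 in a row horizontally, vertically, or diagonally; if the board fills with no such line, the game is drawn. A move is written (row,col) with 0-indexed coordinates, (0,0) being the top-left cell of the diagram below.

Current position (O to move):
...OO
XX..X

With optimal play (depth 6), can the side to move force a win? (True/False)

[...OO/XX..X] O move#1: (0,0):-1/O..OO/XX..X, (0,1):-1/.O.OO/XX..X, (0,2):+1/..OOO/XX..X*, (1,2):+0/...OO/XXO.X, (1,3):-1/...OO/XX.OX
[..OOO/XX..X] end (terminal -1, X#2); searched ...OO/XX..X to 6

O winning at [...OO/XX..X]: True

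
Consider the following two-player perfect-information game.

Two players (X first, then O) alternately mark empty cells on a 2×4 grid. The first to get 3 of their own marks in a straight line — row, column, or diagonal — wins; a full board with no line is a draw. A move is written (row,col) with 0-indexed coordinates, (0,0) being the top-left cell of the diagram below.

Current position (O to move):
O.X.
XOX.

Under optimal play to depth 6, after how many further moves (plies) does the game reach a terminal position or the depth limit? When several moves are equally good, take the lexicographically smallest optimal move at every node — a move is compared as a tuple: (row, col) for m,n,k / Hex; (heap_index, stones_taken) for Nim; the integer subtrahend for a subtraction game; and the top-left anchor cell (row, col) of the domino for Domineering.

[O.X./XOX.] O move#1: (0,1):+0/OOX./XOX.*, (0,3):+0/O.XO/XOX., (1,3):+0/O.X./XOXO
[OOX./XOX.] X move#2: (0,3):+0/OOXX/XOX.*, (1,3):+0/OOX./XOXX
[OOXX/XOX.] O move#3: (1,3):+0/OOXX/XOXO*
[OOXX/XOXO] end (terminal +0, X#4); searched O.X./XOX. to 6

PV length from [O.X./XOX.]: 3 plies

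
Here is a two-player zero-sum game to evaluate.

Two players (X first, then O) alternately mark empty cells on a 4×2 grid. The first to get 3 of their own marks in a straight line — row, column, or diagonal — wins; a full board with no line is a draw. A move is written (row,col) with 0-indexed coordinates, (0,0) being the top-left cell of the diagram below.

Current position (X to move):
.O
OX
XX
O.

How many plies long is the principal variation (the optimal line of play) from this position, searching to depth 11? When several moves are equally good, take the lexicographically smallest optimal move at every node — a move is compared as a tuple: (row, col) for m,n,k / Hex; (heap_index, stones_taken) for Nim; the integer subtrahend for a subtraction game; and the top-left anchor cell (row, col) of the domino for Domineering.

PV length from [.O/OX/XX/O.]: 1 ply

[.O/OX/XX/O.] X move#1: (0,0):+0/XO/OX/XX/O., (3,1):+1/.O/OX/XX/OX*
[.O/OX/XX/OX] end (terminal -1, O#2); searched .O/OX/XX/O. to 11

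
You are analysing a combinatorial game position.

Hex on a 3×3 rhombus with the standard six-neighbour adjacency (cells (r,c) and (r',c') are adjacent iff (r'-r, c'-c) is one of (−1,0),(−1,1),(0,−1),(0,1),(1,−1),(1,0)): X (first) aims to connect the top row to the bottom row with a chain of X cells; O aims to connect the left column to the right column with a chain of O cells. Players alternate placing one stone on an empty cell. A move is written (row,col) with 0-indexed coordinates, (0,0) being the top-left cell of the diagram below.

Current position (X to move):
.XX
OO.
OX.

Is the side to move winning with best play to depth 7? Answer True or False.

p1 X@[.XX/OO./OX.]: (0,0)[XXX/OO./OX.]-1 (1,2)[.XX/OOX/OX.]+1* (2,2)[.XX/OO./OXX]-1
p2 O@[.XX/OOX/OX.] terminal -1; root [.XX/OO./OX.] d7

X winning at [.XX/OO./OX.]: True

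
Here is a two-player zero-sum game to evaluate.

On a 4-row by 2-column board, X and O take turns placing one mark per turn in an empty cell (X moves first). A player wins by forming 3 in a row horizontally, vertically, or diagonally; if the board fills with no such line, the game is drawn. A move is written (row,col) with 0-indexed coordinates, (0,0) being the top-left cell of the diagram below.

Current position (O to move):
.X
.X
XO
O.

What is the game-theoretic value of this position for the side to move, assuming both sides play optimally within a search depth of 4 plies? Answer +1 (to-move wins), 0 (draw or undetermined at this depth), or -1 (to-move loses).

value(.X/.X/XO/O., O) = 0

p1 O@[.X/.X/XO/O.]: (0,0)[OX/.X/XO/O.]+0* (1,0)[.X/OX/XO/O.]+0 (3,1)[.X/.X/XO/OO]+0
p2 X@[OX/.X/XO/O.]: (1,0)[OX/XX/XO/O.]+0* (3,1)[OX/.X/XO/OX]+0
p3 O@[OX/XX/XO/O.]: (3,1)[OX/XX/XO/OO]+0*
p4 X@[OX/XX/XO/OO] terminal +0; root [.X/.X/XO/O.] d4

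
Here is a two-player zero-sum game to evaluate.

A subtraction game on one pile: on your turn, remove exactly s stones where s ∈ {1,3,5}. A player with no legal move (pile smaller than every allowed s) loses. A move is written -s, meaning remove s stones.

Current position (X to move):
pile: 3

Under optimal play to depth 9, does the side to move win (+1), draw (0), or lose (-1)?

p1 X@[3]: -1[2]+1* -3[0]+1
p2 O@[2]: -1[1]-1*
p3 X@[1]: -1[0]+1*
p4 O@[0] terminal -1; root [3] d9

value(3, X) = +1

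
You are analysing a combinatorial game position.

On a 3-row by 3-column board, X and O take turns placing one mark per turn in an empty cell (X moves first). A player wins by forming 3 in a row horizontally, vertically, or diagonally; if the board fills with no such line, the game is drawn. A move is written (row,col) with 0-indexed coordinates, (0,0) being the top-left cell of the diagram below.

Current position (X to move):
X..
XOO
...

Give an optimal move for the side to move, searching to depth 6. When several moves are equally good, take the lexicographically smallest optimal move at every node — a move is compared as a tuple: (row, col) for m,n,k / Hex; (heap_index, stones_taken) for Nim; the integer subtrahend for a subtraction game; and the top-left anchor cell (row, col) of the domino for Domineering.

X's best at [X../XOO/...]: (0,1)

p1 X@[X../XOO/...]: (0,1)[XX./XOO/...]+1* (0,2)[X.X/XOO/...]+1 (2,0)[X../XOO/X..]+1 (2,1)[X../XOO/.X.]+0 (2,2)[X../XOO/..X]+0
p2 O@[XX./XOO/...]: (0,2)[XXO/XOO/...]-1* (2,0)[XX./XOO/O..]-1 (2,1)[XX./XOO/.O.]-1 (2,2)[XX./XOO/..O]-1
p3 X@[XXO/XOO/...]: (2,0)[XXO/XOO/X..]+1* (2,1)[XXO/XOO/.X.]-1 (2,2)[XXO/XOO/..X]-1
p4 O@[XXO/XOO/X..] terminal -1; root [X../XOO/...] d6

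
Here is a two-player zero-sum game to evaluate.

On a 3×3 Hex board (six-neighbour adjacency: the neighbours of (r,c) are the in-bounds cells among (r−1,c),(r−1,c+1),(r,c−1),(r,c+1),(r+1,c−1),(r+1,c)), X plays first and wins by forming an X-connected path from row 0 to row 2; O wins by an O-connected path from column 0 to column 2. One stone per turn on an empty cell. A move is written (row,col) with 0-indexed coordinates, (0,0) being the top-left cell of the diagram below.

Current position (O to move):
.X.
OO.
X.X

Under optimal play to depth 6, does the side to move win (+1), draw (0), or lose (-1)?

value(.X./OO./X.X, O) = +1

ply 1, O at .X./OO./X.X | (0,0)=+1→OX./OO./X.X*; (0,2)=+1→.XO/OO./X.X; (1,2)=+1→.X./OOO/X.X; (2,1)=+1→.X./OO./XOX
ply 2, X at OX./OO./X.X | (0,2)=-1→OXX/OO./X.X*; (1,2)=-1→OX./OOX/X.X; (2,1)=-1→OX./OO./XXX
ply 3, O at OXX/OO./X.X | (1,2)=+1→OXX/OOO/X.X*; (2,1)=-1→OXX/OO./XOX
ply 4: OXX/OOO/X.X is terminal -1 (X); from .X./OO./X.X depth 6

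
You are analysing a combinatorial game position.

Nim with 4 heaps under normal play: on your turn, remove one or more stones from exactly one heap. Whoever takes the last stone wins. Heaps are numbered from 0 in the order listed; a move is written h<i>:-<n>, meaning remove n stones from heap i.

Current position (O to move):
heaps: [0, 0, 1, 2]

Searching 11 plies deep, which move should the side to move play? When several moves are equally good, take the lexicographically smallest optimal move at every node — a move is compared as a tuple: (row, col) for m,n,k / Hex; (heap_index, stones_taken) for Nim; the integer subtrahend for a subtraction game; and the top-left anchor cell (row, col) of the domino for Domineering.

O's best at [(0,0,1,2)]: h3:-1

ply 1, O at (0,0,1,2) | h2:-1=-1→(0,0,0,2); h3:-1=+1→(0,0,1,1)*; h3:-2=-1→(0,0,1,0)
ply 2, X at (0,0,1,1) | h2:-1=-1→(0,0,0,1)*; h3:-1=-1→(0,0,1,0)
ply 3, O at (0,0,0,1) | h3:-1=+1→(0,0,0,0)*
ply 4: (0,0,0,0) is terminal -1 (X); from (0,0,1,2) depth 11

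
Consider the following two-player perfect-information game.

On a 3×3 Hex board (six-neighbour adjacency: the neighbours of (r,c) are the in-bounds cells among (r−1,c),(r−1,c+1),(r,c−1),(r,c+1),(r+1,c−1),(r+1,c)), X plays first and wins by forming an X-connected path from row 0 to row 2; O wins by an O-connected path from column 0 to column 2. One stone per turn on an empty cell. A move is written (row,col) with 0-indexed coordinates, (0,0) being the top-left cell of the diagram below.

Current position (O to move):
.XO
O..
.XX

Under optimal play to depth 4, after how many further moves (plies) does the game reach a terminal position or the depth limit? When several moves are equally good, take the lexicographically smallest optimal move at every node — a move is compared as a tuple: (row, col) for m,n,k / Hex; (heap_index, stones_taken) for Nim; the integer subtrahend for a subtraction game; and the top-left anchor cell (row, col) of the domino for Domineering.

ply 1, O at .XO/O../.XX | (0,0)=-1→OXO/O../.XX; (1,1)=+1→.XO/OO./.XX*; (1,2)=-1→.XO/O.O/.XX; (2,0)=-1→.XO/O../OXX
ply 2: .XO/OO./.XX is terminal -1 (X); from .XO/O../.XX depth 4

PV length from [.XO/O../.XX]: 1 ply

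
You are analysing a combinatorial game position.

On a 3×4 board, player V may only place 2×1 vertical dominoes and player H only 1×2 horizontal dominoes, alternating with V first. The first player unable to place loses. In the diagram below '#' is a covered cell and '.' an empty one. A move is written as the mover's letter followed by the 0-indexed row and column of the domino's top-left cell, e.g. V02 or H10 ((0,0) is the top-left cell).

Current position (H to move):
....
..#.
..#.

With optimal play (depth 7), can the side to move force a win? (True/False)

H winning at [..../..#./..#.]: True

ply 1, H at ..../..#./..#. | H00=-1→##../..#./..#.; H01=-1→.##./..#./..#.; H02=-1→..##/..#./..#.; H10=+1→..../###./..#.*; H20=-1→..../..#./###.
ply 2, V at ..../###./..#. | V03=-1→...#/####/..#.*; V13=-1→..../####/..##
ply 3, H at ...#/####/..#. | H00=+1→##.#/####/..#.*; H01=+1→.###/####/..#.; H20=+1→...#/####/###.
ply 4: ##.#/####/..#. is terminal -1 (V); from ..../..#./..#. depth 7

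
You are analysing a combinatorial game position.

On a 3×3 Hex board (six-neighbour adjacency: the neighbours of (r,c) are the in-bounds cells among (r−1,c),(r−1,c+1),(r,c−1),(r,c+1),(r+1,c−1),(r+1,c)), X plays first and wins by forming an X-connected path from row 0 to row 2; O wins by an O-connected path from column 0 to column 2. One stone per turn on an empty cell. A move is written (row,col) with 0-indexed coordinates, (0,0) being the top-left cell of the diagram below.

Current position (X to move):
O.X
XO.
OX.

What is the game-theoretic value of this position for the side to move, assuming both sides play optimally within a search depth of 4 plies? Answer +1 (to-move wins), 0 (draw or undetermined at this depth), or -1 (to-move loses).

[O.X/XO./OX.] X move#1: (0,1):-1/OXX/XO./OX., (1,2):+1/O.X/XOX/OX.*, (2,2):-1/O.X/XO./OXX
[O.X/XOX/OX.] end (terminal -1, O#2); searched O.X/XO./OX. to 4

value(O.X/XO./OX., X) = +1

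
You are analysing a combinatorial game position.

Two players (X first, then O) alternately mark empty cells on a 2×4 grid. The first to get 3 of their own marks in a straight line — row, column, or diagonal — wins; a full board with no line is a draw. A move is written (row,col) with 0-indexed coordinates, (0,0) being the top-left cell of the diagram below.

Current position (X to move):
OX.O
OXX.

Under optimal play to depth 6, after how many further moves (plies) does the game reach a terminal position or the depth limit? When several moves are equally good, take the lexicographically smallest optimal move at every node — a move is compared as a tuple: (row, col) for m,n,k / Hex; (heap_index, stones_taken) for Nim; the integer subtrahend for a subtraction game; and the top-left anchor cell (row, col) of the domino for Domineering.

PV length from [OX.O/OXX.]: 1 ply

ply 1, X at OX.O/OXX. | (0,2)=+0→OXXO/OXX.; (1,3)=+1→OX.O/OXXX*
ply 2: OX.O/OXXX is terminal -1 (O); from OX.O/OXX. depth 6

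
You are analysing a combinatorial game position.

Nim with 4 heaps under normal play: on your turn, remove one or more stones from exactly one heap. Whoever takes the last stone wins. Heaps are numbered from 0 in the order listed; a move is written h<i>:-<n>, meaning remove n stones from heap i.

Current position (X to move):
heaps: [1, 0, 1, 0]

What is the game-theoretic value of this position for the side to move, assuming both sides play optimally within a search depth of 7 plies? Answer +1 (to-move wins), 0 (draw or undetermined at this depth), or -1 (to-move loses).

p1 X@[(1,0,1,0)]: h0:-1[(0,0,1,0)]-1* h2:-1[(1,0,0,0)]-1
p2 O@[(0,0,1,0)]: h2:-1[(0,0,0,0)]+1*
p3 X@[(0,0,0,0)] terminal -1; root [(1,0,1,0)] d7

value((1,0,1,0), X) = -1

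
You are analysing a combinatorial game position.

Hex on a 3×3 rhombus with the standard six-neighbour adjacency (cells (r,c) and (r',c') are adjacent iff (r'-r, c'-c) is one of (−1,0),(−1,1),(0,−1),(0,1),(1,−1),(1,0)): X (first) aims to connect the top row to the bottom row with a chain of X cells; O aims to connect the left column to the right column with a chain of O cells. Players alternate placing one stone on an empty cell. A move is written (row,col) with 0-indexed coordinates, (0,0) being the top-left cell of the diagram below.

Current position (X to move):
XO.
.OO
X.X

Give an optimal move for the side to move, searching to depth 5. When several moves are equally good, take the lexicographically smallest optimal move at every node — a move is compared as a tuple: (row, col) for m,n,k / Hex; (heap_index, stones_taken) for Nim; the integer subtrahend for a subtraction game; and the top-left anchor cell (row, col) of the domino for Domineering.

p1 X@[XO./.OO/X.X]: (0,2)[XOX/.OO/X.X]-1 (1,0)[XO./XOO/X.X]+1* (2,1)[XO./.OO/XXX]-1
p2 O@[XO./XOO/X.X] terminal -1; root [XO./.OO/X.X] d5

X's best at [XO./.OO/X.X]: (1,0)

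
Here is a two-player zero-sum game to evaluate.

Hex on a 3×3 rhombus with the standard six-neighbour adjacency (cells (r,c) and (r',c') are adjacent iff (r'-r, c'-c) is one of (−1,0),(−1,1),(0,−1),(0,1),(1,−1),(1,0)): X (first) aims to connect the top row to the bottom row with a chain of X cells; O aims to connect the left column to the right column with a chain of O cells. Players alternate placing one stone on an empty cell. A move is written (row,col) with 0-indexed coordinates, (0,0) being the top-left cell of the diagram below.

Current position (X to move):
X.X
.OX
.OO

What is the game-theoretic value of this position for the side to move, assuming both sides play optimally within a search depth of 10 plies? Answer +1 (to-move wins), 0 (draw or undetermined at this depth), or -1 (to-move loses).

value(X.X/.OX/.OO, X) = -1

[X.X/.OX/.OO] X move#1: (0,1):-1/XXX/.OX/.OO*, (1,0):-1/X.X/XOX/.OO, (2,0):-1/X.X/.OX/XOO
[XXX/.OX/.OO] O move#2: (1,0):+1/XXX/OOX/.OO*, (2,0):+1/XXX/.OX/OOO
[XXX/OOX/.OO] end (terminal -1, X#3); searched X.X/.OX/.OO to 10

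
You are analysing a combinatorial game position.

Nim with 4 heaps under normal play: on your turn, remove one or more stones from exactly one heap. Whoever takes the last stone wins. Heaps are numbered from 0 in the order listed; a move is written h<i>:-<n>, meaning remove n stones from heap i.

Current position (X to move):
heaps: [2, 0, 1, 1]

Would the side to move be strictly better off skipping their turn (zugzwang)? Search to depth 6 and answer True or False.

zugzwang((2,0,1,1), X) = False

[(2,0,1,1)] X move#1: h0:-1:-1/(1,0,1,1), h0:-2:+1/(0,0,1,1)*, h2:-1:-1/(2,0,0,1), h3:-1:-1/(2,0,1,0)
[(0,0,1,1)] O move#2: h2:-1:-1/(0,0,0,1)*, h3:-1:-1/(0,0,1,0)
[(0,0,0,1)] X move#3: h3:-1:+1/(0,0,0,0)*
[(0,0,0,0)] end (terminal -1, O#4); searched (2,0,1,1) to 6
if X skipped the turn, O would face:
~ [(2,0,1,1)] O move#1: h0:-1:-1/(1,0,1,1), h0:-2:+1/(0,0,1,1)*, h2:-1:-1/(2,0,0,1), h3:-1:-1/(2,0,1,0)
~ [(0,0,1,1)] X move#2: h2:-1:-1/(0,0,0,1)*, h3:-1:-1/(0,0,1,0)
~ [(0,0,0,1)] O move#3: h3:-1:+1/(0,0,0,0)*
~ [(0,0,0,0)] end (terminal -1, X#4); searched (2,0,1,1) to 6
compare (X): move=+1 vs pass=-1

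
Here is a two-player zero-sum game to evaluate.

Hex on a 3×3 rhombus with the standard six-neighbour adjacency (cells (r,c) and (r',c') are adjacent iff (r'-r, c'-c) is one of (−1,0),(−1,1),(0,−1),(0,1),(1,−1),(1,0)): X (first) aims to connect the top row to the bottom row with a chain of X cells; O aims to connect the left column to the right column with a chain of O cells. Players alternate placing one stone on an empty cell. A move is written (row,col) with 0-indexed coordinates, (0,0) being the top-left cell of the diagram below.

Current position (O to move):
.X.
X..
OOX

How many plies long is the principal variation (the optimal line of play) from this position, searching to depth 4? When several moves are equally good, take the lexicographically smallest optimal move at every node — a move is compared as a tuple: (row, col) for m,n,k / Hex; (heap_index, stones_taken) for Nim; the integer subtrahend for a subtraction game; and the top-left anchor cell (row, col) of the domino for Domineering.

p1 O@[.X./X../OOX]: (0,0)[OX./X../OOX]-1 (0,2)[.XO/X../OOX]+1* (1,1)[.X./XO./OOX]+1 (1,2)[.X./X.O/OOX]+1
p2 X@[.XO/X../OOX]: (0,0)[XXO/X../OOX]-1* (1,1)[.XO/XX./OOX]-1 (1,2)[.XO/X.X/OOX]-1
p3 O@[XXO/X../OOX]: (1,1)[XXO/XO./OOX]+1* (1,2)[XXO/X.O/OOX]+1
p4 X@[XXO/XO./OOX] terminal -1; root [.X./X../OOX] d4

PV length from [.X./X../OOX]: 3 plies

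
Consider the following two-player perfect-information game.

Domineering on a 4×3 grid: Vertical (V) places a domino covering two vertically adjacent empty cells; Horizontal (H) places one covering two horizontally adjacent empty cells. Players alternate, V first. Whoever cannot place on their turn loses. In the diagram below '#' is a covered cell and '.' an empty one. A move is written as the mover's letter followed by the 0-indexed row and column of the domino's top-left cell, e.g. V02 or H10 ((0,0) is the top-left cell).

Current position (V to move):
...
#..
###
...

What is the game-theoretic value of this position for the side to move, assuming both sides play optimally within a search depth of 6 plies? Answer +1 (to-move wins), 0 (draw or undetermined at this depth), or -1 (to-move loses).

p1 V@[.../#../###/...]: V01[.#./##./###/...]+1* V02[..#/#.#/###/...]-1
p2 H@[.#./##./###/...]: H30[.#./##./###/##.]-1* H31[.#./##./###/.##]-1
p3 V@[.#./##./###/##.]: V02[.##/###/###/##.]+1*
p4 H@[.##/###/###/##.] terminal -1; root [.../#../###/...] d6

value(.../#../###/..., V) = +1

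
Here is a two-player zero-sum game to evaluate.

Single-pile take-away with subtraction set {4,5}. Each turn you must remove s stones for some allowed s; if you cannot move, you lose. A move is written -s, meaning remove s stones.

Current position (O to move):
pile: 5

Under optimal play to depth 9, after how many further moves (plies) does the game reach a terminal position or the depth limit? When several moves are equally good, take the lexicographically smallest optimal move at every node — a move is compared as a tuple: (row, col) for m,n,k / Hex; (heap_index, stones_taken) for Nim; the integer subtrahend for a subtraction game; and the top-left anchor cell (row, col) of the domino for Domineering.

PV length from [5]: 1 ply

[5] O move#1: -4:+1/1*, -5:+1/0
[1] end (terminal -1, X#2); searched 5 to 9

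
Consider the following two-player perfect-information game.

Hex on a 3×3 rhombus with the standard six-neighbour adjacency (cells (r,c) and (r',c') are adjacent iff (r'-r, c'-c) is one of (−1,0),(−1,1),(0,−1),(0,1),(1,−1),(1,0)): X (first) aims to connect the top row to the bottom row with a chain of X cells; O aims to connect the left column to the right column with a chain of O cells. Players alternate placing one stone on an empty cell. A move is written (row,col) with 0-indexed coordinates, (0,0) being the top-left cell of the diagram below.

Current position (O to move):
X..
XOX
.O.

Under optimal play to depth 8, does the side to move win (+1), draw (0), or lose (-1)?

[X../XOX/.O.] O move#1: (0,1):-1/XO./XOX/.O., (0,2):-1/X.O/XOX/.O., (2,0):+1/X../XOX/OO.*, (2,2):-1/X../XOX/.OO
[X../XOX/OO.] X move#2: (0,1):-1/XX./XOX/OO.*, (0,2):-1/X.X/XOX/OO., (2,2):-1/X../XOX/OOX
[XX./XOX/OO.] O move#3: (0,2):+1/XXO/XOX/OO.*, (2,2):+1/XX./XOX/OOO
[XXO/XOX/OO.] end (terminal -1, X#4); searched X../XOX/.O. to 8

value(X../XOX/.O., O) = +1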